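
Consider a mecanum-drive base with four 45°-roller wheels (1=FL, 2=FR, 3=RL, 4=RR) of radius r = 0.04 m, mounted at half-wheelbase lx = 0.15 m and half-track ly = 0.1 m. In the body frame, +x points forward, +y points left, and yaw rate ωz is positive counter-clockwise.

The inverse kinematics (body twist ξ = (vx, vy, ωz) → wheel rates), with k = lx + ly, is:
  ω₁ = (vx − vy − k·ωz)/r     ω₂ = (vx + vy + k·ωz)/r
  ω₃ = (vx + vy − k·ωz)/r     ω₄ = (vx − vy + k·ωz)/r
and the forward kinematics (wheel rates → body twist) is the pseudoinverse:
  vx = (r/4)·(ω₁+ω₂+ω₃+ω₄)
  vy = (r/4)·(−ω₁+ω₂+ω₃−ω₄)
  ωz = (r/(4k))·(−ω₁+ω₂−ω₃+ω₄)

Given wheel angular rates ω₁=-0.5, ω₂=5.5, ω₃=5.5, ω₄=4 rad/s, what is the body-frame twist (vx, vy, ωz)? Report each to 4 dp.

k = lx + ly = 0.15 + 0.1 = 0.2500
ω₁+ω₂+ω₃+ω₄ = 14.5000  →  vx = (0.04/4)·14.5000 = 0.1450
−ω₁+ω₂+ω₃−ω₄ = 7.5000  →  vy = (0.04/4)·7.5000 = 0.0750
−ω₁+ω₂−ω₃+ω₄ = 4.5000  →  ωz = (0.04/1.0000)·4.5000 = 0.1800

(0.1450, 0.0750, 0.1800)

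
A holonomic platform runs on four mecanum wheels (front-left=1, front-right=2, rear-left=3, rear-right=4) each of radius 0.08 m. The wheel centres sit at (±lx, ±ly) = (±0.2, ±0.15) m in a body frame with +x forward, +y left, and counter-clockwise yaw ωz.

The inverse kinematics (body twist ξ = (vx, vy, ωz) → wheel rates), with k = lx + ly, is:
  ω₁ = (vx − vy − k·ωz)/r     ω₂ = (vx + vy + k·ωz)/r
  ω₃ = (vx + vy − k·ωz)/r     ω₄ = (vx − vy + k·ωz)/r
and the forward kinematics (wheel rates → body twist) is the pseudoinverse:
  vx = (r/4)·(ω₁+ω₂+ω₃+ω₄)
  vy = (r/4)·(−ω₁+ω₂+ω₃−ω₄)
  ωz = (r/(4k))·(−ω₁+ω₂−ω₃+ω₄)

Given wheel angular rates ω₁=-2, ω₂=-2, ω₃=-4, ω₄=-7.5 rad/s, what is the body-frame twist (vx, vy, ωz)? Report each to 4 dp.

k = lx + ly = 0.2 + 0.15 = 0.3500
ω₁+ω₂+ω₃+ω₄ = -15.5000  →  vx = (0.08/4)·-15.5000 = -0.3100
−ω₁+ω₂+ω₃−ω₄ = 3.5000  →  vy = (0.08/4)·3.5000 = 0.0700
−ω₁+ω₂−ω₃+ω₄ = -3.5000  →  ωz = (0.08/1.4000)·-3.5000 = -0.2000

(-0.3100, 0.0700, -0.2000)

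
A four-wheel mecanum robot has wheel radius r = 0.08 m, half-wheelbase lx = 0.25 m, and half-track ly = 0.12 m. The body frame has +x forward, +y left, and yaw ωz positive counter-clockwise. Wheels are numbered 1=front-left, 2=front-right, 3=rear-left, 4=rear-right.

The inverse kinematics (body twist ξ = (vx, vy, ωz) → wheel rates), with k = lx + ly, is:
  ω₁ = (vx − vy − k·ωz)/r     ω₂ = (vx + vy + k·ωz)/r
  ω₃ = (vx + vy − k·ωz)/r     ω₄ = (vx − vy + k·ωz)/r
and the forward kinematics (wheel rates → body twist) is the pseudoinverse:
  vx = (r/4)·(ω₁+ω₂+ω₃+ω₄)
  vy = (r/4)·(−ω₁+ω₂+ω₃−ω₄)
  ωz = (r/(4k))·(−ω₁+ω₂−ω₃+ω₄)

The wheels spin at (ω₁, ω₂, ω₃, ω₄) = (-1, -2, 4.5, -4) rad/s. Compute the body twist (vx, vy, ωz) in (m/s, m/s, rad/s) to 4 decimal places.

(-0.0500, 0.1500, -0.5135)

k = lx + ly = 0.25 + 0.12 = 0.3700
ω₁+ω₂+ω₃+ω₄ = -2.5000  →  vx = (0.08/4)·-2.5000 = -0.0500
−ω₁+ω₂+ω₃−ω₄ = 7.5000  →  vy = (0.08/4)·7.5000 = 0.1500
−ω₁+ω₂−ω₃+ω₄ = -9.5000  →  ωz = (0.08/1.4800)·-9.5000 = -0.5135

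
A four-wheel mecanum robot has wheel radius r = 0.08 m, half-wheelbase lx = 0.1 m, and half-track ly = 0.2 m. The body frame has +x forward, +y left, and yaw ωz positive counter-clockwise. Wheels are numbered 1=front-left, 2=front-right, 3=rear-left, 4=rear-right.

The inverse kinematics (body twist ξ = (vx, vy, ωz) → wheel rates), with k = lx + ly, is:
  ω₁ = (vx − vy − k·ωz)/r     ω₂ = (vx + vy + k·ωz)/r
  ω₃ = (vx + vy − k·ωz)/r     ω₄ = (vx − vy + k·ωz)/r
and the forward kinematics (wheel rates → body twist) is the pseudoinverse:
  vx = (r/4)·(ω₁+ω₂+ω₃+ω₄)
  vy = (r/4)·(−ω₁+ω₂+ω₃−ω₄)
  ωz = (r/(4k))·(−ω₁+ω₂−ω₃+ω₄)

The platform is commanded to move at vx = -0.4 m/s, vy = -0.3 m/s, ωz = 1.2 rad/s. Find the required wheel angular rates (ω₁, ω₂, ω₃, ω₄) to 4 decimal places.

k = lx + ly = 0.1 + 0.2 = 0.3000;  k·ωz = 0.3000·1.2 = 0.3600
ω₁ (FL) = (vx − vy − k·ωz)/r = -0.4600/0.08 = -5.7500
ω₂ (FR) = (vx + vy + k·ωz)/r = -0.3400/0.08 = -4.2500
ω₃ (RL) = (vx + vy − k·ωz)/r = -1.0600/0.08 = -13.2500
ω₄ (RR) = (vx − vy + k·ωz)/r = 0.2600/0.08 = 3.2500

(-5.7500, -4.2500, -13.2500, 3.2500)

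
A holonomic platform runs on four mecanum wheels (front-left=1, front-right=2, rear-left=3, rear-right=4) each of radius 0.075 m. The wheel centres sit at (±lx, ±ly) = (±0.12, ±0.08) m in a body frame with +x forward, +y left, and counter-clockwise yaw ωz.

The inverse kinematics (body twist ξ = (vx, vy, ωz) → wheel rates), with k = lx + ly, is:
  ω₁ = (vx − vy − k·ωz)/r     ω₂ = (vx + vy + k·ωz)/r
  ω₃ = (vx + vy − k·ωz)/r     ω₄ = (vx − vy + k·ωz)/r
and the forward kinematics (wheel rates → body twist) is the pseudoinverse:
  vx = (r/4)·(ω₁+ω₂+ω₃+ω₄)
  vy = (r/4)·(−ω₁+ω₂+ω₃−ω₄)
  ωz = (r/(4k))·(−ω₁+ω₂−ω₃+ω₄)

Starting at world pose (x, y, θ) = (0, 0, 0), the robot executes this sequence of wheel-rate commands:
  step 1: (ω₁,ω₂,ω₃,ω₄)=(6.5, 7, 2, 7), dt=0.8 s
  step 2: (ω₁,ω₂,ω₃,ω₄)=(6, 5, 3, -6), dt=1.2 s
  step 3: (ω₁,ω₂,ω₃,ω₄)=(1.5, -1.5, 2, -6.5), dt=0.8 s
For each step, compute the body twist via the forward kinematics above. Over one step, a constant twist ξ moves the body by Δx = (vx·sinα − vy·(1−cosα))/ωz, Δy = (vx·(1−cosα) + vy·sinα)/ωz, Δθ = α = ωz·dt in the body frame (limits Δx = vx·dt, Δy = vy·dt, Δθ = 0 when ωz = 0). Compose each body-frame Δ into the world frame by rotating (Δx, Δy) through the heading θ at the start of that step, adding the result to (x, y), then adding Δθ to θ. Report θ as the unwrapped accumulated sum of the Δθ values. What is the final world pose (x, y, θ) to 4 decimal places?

step 1: ξ=(vx,vy,ωz)=(0.4219, -0.0844, 0.5156), dt=0.8 → body Δ=(0.3417, 0.0030, 0.4125) → world pose (0.3417, 0.0030, 0.4125)
step 2: ξ=(vx,vy,ωz)=(0.1500, 0.1500, -0.9375), dt=1.2 → body Δ=(0.2354, 0.0534, -1.1250) → world pose (0.5360, 0.1463, -0.7125)
step 3: ξ=(vx,vy,ωz)=(-0.0844, 0.1031, -1.0781), dt=0.8 → body Δ=(-0.0260, 0.1000, -0.8625) → world pose (0.5817, 0.2389, -1.5750)

(0.5817, 0.2389, -1.5750)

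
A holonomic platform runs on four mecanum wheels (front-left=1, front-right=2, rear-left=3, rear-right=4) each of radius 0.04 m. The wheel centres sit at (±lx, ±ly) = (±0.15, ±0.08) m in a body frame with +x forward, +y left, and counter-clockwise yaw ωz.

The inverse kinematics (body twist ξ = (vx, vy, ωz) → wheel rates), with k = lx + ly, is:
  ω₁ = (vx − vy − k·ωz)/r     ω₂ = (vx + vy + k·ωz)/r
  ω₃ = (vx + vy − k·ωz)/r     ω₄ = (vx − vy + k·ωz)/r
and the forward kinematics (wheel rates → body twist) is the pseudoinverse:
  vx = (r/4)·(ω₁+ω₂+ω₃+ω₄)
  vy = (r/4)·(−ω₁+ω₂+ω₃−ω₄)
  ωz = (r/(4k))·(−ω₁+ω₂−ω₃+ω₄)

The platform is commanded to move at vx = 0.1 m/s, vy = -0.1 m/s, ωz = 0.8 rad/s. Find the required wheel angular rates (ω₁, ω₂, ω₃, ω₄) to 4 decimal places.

(0.4000, 4.6000, -4.6000, 9.6000)

k = lx + ly = 0.15 + 0.08 = 0.2300;  k·ωz = 0.2300·0.8 = 0.1840
ω₁ (FL) = (vx − vy − k·ωz)/r = 0.0160/0.04 = 0.4000
ω₂ (FR) = (vx + vy + k·ωz)/r = 0.1840/0.04 = 4.6000
ω₃ (RL) = (vx + vy − k·ωz)/r = -0.1840/0.04 = -4.6000
ω₄ (RR) = (vx − vy + k·ωz)/r = 0.3840/0.04 = 9.6000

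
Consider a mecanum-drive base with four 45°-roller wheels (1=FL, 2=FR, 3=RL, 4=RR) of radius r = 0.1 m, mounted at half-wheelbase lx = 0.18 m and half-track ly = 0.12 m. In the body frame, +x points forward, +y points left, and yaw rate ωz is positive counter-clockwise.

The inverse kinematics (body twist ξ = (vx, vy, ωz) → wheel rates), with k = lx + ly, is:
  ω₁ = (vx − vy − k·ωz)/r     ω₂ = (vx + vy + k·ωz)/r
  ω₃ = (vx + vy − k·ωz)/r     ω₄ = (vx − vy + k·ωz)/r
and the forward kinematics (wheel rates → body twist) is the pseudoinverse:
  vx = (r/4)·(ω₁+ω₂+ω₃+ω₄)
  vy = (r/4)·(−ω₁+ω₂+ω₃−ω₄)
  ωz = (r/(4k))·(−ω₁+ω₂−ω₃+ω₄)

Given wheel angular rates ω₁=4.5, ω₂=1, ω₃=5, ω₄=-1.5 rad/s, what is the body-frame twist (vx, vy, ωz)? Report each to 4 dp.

k = lx + ly = 0.18 + 0.12 = 0.3000
ω₁+ω₂+ω₃+ω₄ = 9.0000  →  vx = (0.1/4)·9.0000 = 0.2250
−ω₁+ω₂+ω₃−ω₄ = 3.0000  →  vy = (0.1/4)·3.0000 = 0.0750
−ω₁+ω₂−ω₃+ω₄ = -10.0000  →  ωz = (0.1/1.2000)·-10.0000 = -0.8333

(0.2250, 0.0750, -0.8333)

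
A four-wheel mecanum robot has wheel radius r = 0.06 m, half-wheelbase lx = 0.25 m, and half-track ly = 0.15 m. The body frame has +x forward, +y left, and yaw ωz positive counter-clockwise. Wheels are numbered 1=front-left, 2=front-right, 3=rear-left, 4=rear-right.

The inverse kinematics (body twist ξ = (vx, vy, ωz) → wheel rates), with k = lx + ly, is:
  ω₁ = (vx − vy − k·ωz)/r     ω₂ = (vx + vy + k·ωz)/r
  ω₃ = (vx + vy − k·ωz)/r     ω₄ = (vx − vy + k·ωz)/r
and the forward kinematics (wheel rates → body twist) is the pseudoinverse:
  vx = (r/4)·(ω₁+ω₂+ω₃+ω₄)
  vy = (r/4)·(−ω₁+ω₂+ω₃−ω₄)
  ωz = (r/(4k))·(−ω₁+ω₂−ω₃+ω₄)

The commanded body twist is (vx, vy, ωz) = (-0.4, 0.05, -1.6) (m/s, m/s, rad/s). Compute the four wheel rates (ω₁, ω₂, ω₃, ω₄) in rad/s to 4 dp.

(3.1667, -16.5000, 4.8333, -18.1667)

k = lx + ly = 0.25 + 0.15 = 0.4000;  k·ωz = 0.4000·-1.6 = -0.6400
ω₁ (FL) = (vx − vy − k·ωz)/r = 0.1900/0.06 = 3.1667
ω₂ (FR) = (vx + vy + k·ωz)/r = -0.9900/0.06 = -16.5000
ω₃ (RL) = (vx + vy − k·ωz)/r = 0.2900/0.06 = 4.8333
ω₄ (RR) = (vx − vy + k·ωz)/r = -1.0900/0.06 = -18.1667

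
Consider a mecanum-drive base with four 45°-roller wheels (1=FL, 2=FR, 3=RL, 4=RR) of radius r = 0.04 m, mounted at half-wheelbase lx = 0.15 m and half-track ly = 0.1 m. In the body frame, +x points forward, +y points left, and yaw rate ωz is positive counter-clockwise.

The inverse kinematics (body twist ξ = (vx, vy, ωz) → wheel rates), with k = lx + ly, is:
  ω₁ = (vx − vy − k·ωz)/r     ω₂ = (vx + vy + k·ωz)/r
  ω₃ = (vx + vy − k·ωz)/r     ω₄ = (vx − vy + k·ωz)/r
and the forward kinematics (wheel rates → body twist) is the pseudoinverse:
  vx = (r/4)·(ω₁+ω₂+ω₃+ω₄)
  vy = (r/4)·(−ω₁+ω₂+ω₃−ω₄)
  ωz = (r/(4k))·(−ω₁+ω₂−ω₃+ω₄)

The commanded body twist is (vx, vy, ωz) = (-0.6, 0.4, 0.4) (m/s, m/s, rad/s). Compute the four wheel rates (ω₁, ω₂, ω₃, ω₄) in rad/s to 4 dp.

(-27.5000, -2.5000, -7.5000, -22.5000)

k = lx + ly = 0.15 + 0.1 = 0.2500;  k·ωz = 0.2500·0.4 = 0.1000
ω₁ (FL) = (vx − vy − k·ωz)/r = -1.1000/0.04 = -27.5000
ω₂ (FR) = (vx + vy + k·ωz)/r = -0.1000/0.04 = -2.5000
ω₃ (RL) = (vx + vy − k·ωz)/r = -0.3000/0.04 = -7.5000
ω₄ (RR) = (vx − vy + k·ωz)/r = -0.9000/0.04 = -22.5000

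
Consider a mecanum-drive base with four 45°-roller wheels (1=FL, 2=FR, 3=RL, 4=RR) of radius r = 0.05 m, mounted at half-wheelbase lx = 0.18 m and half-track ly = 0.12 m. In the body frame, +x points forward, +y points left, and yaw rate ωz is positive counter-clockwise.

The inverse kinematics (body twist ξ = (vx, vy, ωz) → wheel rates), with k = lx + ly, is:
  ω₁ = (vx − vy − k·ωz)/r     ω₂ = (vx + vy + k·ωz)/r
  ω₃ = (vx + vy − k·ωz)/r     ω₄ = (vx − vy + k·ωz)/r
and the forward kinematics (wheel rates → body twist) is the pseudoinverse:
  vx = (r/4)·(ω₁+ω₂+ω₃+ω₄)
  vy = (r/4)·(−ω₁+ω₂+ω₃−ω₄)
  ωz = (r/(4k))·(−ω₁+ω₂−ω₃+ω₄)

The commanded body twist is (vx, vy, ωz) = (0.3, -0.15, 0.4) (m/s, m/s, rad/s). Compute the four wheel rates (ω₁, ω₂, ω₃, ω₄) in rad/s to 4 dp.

(6.6000, 5.4000, 0.6000, 11.4000)

k = lx + ly = 0.18 + 0.12 = 0.3000;  k·ωz = 0.3000·0.4 = 0.1200
ω₁ (FL) = (vx − vy − k·ωz)/r = 0.3300/0.05 = 6.6000
ω₂ (FR) = (vx + vy + k·ωz)/r = 0.2700/0.05 = 5.4000
ω₃ (RL) = (vx + vy − k·ωz)/r = 0.0300/0.05 = 0.6000
ω₄ (RR) = (vx − vy + k·ωz)/r = 0.5700/0.05 = 11.4000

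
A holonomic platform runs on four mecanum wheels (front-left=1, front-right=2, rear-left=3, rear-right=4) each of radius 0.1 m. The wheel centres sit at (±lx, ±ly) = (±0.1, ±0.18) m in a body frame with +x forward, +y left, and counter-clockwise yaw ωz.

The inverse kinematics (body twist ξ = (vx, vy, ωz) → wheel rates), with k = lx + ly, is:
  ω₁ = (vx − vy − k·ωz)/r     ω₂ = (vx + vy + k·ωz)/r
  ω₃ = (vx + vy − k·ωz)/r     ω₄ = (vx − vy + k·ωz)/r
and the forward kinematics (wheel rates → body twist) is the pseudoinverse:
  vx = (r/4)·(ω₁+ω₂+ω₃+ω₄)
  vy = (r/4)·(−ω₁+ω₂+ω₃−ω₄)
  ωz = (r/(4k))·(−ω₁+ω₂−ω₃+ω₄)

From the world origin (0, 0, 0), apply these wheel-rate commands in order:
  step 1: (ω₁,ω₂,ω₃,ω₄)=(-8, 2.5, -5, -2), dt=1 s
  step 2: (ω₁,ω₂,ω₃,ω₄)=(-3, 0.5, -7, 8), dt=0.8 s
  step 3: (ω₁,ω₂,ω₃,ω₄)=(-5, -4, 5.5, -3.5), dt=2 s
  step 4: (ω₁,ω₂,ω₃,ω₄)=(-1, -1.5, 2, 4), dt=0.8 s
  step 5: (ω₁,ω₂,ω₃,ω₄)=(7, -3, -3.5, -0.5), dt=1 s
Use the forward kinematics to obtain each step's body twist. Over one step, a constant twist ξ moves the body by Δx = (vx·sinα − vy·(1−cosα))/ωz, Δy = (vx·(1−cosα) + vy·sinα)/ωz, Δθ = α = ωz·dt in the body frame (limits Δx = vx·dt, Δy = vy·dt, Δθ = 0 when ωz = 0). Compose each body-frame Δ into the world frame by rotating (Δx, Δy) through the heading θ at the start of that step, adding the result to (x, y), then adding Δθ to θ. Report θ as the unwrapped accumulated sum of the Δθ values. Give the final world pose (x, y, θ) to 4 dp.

(-0.1749, -0.5642, 0.5804)

step 1: ξ=(vx,vy,ωz)=(-0.3125, 0.1875, 1.2054), dt=1.0 → body Δ=(-0.3421, -0.0213, 1.2054) → world pose (-0.3421, -0.0213, 1.2054)
step 2: ξ=(vx,vy,ωz)=(-0.0375, -0.2875, 1.6518), dt=0.8 → body Δ=(0.1091, -0.1858, 1.3214) → world pose (-0.1296, 0.0142, 2.5268)
step 3: ξ=(vx,vy,ωz)=(-0.1750, 0.2500, -0.7143), dt=2.0 → body Δ=(0.0579, 0.5567, -1.4286) → world pose (-0.4980, -0.4072, 1.0982)
step 4: ξ=(vx,vy,ωz)=(0.0875, -0.0625, 0.1339), dt=0.8 → body Δ=(0.0725, -0.0462, 0.1071) → world pose (-0.4239, -0.3637, 1.2054)
step 5: ξ=(vx,vy,ωz)=(0.0000, -0.3250, -0.6250), dt=1.0 → body Δ=(-0.0983, -0.3043, -0.6250) → world pose (-0.1749, -0.5642, 0.5804)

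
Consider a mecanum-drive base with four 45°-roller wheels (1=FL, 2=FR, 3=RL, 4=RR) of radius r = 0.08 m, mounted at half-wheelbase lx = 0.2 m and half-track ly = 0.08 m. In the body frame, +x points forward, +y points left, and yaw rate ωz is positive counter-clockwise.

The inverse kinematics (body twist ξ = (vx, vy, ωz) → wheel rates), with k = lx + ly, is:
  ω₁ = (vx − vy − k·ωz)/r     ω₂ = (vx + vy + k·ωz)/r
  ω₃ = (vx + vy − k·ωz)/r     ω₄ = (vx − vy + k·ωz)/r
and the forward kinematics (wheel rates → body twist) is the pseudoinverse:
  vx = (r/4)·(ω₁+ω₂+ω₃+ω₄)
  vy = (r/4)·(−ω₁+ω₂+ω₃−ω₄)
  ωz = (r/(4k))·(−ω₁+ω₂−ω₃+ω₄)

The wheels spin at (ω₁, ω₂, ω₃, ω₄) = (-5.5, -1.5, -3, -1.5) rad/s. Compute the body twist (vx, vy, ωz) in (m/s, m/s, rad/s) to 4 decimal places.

k = lx + ly = 0.2 + 0.08 = 0.2800
ω₁+ω₂+ω₃+ω₄ = -11.5000  →  vx = (0.08/4)·-11.5000 = -0.2300
−ω₁+ω₂+ω₃−ω₄ = 2.5000  →  vy = (0.08/4)·2.5000 = 0.0500
−ω₁+ω₂−ω₃+ω₄ = 5.5000  →  ωz = (0.08/1.1200)·5.5000 = 0.3929

(-0.2300, 0.0500, 0.3929)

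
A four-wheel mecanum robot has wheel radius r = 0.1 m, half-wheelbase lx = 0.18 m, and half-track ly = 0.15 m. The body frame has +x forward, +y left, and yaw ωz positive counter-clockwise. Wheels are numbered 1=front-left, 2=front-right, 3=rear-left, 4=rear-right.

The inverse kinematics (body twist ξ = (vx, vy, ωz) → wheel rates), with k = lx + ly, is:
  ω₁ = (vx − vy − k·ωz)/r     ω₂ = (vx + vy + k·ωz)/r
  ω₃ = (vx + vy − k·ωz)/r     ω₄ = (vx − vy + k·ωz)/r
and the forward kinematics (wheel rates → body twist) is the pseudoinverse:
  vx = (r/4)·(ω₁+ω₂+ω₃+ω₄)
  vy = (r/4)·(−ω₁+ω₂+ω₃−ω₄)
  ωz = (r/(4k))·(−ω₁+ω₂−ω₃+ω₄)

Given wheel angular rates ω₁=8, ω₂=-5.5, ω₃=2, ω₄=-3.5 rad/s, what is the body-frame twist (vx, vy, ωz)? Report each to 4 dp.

(0.0250, -0.2000, -1.4394)

k = lx + ly = 0.18 + 0.15 = 0.3300
ω₁+ω₂+ω₃+ω₄ = 1.0000  →  vx = (0.1/4)·1.0000 = 0.0250
−ω₁+ω₂+ω₃−ω₄ = -8.0000  →  vy = (0.1/4)·-8.0000 = -0.2000
−ω₁+ω₂−ω₃+ω₄ = -19.0000  →  ωz = (0.1/1.3200)·-19.0000 = -1.4394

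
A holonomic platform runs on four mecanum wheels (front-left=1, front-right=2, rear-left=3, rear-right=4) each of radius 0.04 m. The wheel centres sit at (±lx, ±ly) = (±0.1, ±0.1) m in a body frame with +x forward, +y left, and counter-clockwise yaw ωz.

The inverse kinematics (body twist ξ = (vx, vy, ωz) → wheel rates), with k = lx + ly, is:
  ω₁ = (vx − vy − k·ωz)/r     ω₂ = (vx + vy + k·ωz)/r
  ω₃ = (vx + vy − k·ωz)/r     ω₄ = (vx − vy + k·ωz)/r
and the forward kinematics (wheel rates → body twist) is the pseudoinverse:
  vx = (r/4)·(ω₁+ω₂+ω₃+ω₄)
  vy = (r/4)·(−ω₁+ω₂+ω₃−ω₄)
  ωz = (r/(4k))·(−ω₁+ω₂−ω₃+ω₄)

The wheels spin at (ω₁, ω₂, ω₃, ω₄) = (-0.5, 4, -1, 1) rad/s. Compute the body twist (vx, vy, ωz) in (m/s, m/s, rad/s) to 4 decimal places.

(0.0350, 0.0250, 0.3250)

k = lx + ly = 0.1 + 0.1 = 0.2000
ω₁+ω₂+ω₃+ω₄ = 3.5000  →  vx = (0.04/4)·3.5000 = 0.0350
−ω₁+ω₂+ω₃−ω₄ = 2.5000  →  vy = (0.04/4)·2.5000 = 0.0250
−ω₁+ω₂−ω₃+ω₄ = 6.5000  →  ωz = (0.04/0.8000)·6.5000 = 0.3250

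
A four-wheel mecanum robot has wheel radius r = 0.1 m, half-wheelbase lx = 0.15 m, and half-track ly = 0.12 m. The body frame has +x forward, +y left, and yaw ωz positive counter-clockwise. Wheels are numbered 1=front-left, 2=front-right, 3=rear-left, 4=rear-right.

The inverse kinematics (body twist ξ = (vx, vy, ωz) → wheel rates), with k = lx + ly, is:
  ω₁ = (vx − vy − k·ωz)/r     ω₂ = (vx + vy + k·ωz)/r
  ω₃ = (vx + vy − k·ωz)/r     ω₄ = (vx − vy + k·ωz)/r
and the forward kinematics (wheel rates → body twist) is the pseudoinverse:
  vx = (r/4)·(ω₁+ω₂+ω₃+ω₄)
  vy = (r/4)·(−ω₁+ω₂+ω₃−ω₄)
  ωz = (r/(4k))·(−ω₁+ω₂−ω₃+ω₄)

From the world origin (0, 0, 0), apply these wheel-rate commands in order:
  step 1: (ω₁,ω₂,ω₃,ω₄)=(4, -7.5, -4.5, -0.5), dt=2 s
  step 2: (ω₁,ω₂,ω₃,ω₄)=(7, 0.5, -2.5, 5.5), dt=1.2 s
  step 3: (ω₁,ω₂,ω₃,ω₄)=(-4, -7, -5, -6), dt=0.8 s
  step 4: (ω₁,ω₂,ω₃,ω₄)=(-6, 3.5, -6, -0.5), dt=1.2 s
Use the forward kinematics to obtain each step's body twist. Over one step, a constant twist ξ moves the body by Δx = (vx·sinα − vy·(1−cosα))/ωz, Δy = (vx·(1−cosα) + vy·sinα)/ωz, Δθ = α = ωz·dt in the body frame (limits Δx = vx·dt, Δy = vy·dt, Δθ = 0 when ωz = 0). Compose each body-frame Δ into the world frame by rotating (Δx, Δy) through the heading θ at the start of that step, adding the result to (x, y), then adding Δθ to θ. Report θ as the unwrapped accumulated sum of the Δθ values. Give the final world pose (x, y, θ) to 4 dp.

step 1: ξ=(vx,vy,ωz)=(-0.2125, -0.3875, -0.6944), dt=2.0 → body Δ=(-0.7580, -0.2982, -1.3889) → world pose (-0.7580, -0.2982, -1.3889)
step 2: ξ=(vx,vy,ωz)=(0.2625, -0.3625, 0.1389), dt=1.2 → body Δ=(0.3497, -0.4068, 0.1667) → world pose (-1.0948, -0.7157, -1.2222)
step 3: ξ=(vx,vy,ωz)=(-0.5500, -0.0500, -0.3704), dt=0.8 → body Δ=(-0.4395, 0.0253, -0.2963) → world pose (-1.2212, -0.2940, -1.5185)
step 4: ξ=(vx,vy,ωz)=(-0.2250, 0.1000, 1.3889), dt=1.2 → body Δ=(-0.2401, -0.1058, 1.6667) → world pose (-1.3394, -0.0597, 0.1481)

(-1.3394, -0.0597, 0.1481)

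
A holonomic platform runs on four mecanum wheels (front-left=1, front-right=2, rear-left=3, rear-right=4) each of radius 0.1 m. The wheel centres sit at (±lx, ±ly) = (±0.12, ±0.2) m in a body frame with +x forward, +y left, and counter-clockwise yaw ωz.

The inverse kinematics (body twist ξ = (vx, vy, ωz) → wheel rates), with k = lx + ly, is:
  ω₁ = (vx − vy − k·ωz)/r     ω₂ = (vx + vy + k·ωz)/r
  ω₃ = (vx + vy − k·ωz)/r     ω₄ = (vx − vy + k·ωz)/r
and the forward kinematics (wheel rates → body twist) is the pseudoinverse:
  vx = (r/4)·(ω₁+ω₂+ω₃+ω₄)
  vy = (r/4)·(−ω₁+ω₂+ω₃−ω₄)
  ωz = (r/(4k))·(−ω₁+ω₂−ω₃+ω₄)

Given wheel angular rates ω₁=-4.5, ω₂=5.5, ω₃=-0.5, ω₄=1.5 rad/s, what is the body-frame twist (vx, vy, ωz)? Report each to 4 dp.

k = lx + ly = 0.12 + 0.2 = 0.3200
ω₁+ω₂+ω₃+ω₄ = 2.0000  →  vx = (0.1/4)·2.0000 = 0.0500
−ω₁+ω₂+ω₃−ω₄ = 8.0000  →  vy = (0.1/4)·8.0000 = 0.2000
−ω₁+ω₂−ω₃+ω₄ = 12.0000  →  ωz = (0.1/1.2800)·12.0000 = 0.9375

(0.0500, 0.2000, 0.9375)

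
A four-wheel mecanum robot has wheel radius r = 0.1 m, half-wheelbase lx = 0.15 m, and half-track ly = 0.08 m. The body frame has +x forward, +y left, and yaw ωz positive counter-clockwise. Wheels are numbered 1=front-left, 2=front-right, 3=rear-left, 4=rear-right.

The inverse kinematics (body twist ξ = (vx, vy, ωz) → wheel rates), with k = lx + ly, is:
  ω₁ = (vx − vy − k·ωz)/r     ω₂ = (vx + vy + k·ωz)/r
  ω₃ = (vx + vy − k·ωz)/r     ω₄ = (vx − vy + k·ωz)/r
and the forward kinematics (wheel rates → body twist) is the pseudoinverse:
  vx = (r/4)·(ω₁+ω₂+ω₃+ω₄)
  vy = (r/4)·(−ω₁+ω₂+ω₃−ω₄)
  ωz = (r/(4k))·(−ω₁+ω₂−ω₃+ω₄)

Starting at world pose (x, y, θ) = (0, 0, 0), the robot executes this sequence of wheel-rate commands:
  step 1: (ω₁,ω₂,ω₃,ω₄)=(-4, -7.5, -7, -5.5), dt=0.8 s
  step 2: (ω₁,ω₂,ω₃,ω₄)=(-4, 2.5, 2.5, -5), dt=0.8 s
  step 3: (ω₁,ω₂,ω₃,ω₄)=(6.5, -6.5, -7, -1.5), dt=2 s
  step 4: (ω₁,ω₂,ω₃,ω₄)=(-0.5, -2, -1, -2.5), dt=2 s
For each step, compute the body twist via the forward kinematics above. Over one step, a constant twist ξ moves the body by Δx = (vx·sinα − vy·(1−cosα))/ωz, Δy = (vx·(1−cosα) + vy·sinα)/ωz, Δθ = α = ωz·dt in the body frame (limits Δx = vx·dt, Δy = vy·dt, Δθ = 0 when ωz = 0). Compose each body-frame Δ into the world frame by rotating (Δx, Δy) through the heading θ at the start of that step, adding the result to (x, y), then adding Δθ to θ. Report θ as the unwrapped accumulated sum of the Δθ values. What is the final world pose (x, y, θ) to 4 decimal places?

step 1: ξ=(vx,vy,ωz)=(-0.6000, -0.1250, -0.2174), dt=0.8 → body Δ=(-0.4863, -0.0579, -0.1739) → world pose (-0.4863, -0.0579, -0.1739)
step 2: ξ=(vx,vy,ωz)=(-0.1000, 0.3500, -0.1087), dt=0.8 → body Δ=(-0.0677, 0.2831, -0.0870) → world pose (-0.5040, 0.2327, -0.2609)
step 3: ξ=(vx,vy,ωz)=(-0.2125, -0.4625, -0.8152), dt=2.0 → body Δ=(-0.8614, -0.2901, -1.6304) → world pose (-1.4110, 0.1746, -1.8913)
step 4: ξ=(vx,vy,ωz)=(-0.1500, 0.0000, -0.3261), dt=2.0 → body Δ=(-0.2792, 0.0944, -0.6522) → world pose (-1.2335, 0.4098, -2.5435)

(-1.2335, 0.4098, -2.5435)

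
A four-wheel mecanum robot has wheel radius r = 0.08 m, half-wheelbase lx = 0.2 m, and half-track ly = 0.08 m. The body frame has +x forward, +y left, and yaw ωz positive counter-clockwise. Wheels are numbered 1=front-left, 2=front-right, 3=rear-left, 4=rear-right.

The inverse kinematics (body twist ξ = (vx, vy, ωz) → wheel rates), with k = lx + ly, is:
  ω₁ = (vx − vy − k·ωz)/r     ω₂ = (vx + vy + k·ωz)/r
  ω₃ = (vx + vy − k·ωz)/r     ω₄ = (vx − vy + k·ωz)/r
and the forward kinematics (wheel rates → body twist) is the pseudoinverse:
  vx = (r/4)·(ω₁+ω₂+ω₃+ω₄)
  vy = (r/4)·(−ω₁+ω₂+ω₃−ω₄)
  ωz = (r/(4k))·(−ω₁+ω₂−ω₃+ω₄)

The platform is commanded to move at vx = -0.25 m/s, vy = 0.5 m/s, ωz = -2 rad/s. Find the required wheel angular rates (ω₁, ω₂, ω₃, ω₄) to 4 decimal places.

k = lx + ly = 0.2 + 0.08 = 0.2800;  k·ωz = 0.2800·-2 = -0.5600
ω₁ (FL) = (vx − vy − k·ωz)/r = -0.1900/0.08 = -2.3750
ω₂ (FR) = (vx + vy + k·ωz)/r = -0.3100/0.08 = -3.8750
ω₃ (RL) = (vx + vy − k·ωz)/r = 0.8100/0.08 = 10.1250
ω₄ (RR) = (vx − vy + k·ωz)/r = -1.3100/0.08 = -16.3750

(-2.3750, -3.8750, 10.1250, -16.3750)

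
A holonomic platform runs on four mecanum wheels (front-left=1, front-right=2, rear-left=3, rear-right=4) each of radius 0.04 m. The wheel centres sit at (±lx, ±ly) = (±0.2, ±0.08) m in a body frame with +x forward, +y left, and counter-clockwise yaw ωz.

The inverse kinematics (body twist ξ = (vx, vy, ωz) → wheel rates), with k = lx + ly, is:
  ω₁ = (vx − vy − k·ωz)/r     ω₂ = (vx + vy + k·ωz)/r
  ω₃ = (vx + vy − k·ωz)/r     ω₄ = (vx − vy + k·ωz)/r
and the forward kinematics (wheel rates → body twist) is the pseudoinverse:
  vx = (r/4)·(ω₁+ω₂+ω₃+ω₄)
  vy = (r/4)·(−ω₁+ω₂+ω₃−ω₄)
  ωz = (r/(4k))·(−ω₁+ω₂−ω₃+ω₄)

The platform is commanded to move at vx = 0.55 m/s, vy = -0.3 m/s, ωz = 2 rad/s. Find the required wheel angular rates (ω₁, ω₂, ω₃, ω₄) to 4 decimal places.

(7.2500, 20.2500, -7.7500, 35.2500)

k = lx + ly = 0.2 + 0.08 = 0.2800;  k·ωz = 0.2800·2 = 0.5600
ω₁ (FL) = (vx − vy − k·ωz)/r = 0.2900/0.04 = 7.2500
ω₂ (FR) = (vx + vy + k·ωz)/r = 0.8100/0.04 = 20.2500
ω₃ (RL) = (vx + vy − k·ωz)/r = -0.3100/0.04 = -7.7500
ω₄ (RR) = (vx − vy + k·ωz)/r = 1.4100/0.04 = 35.2500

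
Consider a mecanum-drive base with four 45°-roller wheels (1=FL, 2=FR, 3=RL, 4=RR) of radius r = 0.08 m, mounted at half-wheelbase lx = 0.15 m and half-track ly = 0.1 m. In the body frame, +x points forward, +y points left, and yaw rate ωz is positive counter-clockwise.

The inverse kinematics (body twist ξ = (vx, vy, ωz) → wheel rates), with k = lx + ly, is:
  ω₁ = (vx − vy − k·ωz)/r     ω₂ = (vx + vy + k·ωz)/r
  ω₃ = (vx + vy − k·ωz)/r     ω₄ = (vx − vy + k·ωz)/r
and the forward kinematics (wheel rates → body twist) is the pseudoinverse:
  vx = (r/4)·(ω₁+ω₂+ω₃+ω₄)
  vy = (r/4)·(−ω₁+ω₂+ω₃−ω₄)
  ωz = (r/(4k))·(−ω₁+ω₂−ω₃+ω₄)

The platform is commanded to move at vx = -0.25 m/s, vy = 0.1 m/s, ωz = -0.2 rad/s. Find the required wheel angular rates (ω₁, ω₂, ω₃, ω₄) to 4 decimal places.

k = lx + ly = 0.15 + 0.1 = 0.2500;  k·ωz = 0.2500·-0.2 = -0.0500
ω₁ (FL) = (vx − vy − k·ωz)/r = -0.3000/0.08 = -3.7500
ω₂ (FR) = (vx + vy + k·ωz)/r = -0.2000/0.08 = -2.5000
ω₃ (RL) = (vx + vy − k·ωz)/r = -0.1000/0.08 = -1.2500
ω₄ (RR) = (vx − vy + k·ωz)/r = -0.4000/0.08 = -5.0000

(-3.7500, -2.5000, -1.2500, -5.0000)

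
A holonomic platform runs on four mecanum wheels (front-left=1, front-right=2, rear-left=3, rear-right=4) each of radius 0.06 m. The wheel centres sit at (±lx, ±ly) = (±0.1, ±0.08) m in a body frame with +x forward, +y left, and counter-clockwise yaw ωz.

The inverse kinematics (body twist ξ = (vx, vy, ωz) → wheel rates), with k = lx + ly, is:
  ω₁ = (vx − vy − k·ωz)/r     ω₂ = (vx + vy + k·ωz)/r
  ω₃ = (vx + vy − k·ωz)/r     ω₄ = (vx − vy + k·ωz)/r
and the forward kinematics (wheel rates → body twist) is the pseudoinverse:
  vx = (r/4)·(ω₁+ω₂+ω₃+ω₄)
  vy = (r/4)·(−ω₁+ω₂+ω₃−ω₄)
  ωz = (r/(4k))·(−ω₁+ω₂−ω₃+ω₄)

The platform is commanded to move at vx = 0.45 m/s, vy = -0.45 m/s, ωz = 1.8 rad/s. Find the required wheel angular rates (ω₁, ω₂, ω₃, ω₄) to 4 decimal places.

(9.6000, 5.4000, -5.4000, 20.4000)

k = lx + ly = 0.1 + 0.08 = 0.1800;  k·ωz = 0.1800·1.8 = 0.3240
ω₁ (FL) = (vx − vy − k·ωz)/r = 0.5760/0.06 = 9.6000
ω₂ (FR) = (vx + vy + k·ωz)/r = 0.3240/0.06 = 5.4000
ω₃ (RL) = (vx + vy − k·ωz)/r = -0.3240/0.06 = -5.4000
ω₄ (RR) = (vx − vy + k·ωz)/r = 1.2240/0.06 = 20.4000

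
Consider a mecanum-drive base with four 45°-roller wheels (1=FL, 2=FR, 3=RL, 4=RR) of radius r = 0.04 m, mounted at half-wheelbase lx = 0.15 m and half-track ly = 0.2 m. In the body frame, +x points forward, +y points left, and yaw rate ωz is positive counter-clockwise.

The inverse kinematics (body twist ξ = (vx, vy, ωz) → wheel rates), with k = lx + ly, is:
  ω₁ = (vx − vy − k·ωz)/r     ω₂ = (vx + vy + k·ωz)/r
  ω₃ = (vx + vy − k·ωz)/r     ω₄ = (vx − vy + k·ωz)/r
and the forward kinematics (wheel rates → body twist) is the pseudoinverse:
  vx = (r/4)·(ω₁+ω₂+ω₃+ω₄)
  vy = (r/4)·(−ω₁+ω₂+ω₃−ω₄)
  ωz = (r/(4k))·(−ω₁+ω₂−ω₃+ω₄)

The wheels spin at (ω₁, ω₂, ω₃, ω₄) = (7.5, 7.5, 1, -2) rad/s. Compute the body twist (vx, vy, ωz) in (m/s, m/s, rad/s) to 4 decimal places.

(0.1400, 0.0300, -0.0857)

k = lx + ly = 0.15 + 0.2 = 0.3500
ω₁+ω₂+ω₃+ω₄ = 14.0000  →  vx = (0.04/4)·14.0000 = 0.1400
−ω₁+ω₂+ω₃−ω₄ = 3.0000  →  vy = (0.04/4)·3.0000 = 0.0300
−ω₁+ω₂−ω₃+ω₄ = -3.0000  →  ωz = (0.04/1.4000)·-3.0000 = -0.0857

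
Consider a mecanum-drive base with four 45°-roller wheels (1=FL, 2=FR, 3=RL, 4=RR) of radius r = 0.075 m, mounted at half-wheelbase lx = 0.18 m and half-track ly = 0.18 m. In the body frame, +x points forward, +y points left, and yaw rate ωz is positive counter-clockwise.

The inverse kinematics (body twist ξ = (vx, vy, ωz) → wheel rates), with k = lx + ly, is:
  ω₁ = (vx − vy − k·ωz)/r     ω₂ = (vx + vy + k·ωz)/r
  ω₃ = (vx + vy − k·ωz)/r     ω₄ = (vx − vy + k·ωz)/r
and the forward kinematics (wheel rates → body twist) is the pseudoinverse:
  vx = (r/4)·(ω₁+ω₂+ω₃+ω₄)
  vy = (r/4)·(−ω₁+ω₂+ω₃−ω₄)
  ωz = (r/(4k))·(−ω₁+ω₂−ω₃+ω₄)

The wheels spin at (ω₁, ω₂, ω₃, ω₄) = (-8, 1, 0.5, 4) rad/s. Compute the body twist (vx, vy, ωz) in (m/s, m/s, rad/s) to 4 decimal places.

(-0.0469, 0.1031, 0.6510)

k = lx + ly = 0.18 + 0.18 = 0.3600
ω₁+ω₂+ω₃+ω₄ = -2.5000  →  vx = (0.075/4)·-2.5000 = -0.0469
−ω₁+ω₂+ω₃−ω₄ = 5.5000  →  vy = (0.075/4)·5.5000 = 0.1031
−ω₁+ω₂−ω₃+ω₄ = 12.5000  →  ωz = (0.075/1.4400)·12.5000 = 0.6510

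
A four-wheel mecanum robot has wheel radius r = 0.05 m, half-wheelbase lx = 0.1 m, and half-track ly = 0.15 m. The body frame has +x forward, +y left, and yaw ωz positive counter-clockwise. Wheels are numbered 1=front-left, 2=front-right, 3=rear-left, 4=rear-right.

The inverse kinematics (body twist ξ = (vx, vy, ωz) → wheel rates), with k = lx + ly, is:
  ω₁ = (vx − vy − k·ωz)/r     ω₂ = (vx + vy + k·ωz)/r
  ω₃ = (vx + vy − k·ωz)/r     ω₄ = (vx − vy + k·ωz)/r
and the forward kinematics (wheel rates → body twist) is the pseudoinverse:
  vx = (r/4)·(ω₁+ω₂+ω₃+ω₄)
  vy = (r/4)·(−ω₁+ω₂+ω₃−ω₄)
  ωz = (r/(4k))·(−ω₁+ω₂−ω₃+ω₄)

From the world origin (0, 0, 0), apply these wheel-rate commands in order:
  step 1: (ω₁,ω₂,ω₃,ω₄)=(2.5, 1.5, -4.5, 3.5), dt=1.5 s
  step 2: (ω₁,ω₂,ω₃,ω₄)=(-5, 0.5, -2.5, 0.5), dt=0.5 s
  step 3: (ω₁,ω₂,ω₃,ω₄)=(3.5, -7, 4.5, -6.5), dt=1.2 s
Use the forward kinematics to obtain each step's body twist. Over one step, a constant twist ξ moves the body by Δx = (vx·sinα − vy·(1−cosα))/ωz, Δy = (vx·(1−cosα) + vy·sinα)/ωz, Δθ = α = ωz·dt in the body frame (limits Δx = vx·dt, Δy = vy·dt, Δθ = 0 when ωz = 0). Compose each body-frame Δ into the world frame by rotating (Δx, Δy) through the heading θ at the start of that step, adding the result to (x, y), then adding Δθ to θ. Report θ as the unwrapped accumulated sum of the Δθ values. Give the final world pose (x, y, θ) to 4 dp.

(-0.0222, -0.1582, -0.5525)

step 1: ξ=(vx,vy,ωz)=(0.0375, -0.1125, 0.3500), dt=1.5 → body Δ=(0.0970, -0.1467, 0.5250) → world pose (0.0970, -0.1467, 0.5250)
step 2: ξ=(vx,vy,ωz)=(-0.0813, 0.0312, 0.4250), dt=0.5 → body Δ=(-0.0420, 0.0112, 0.2125) → world pose (0.0551, -0.1580, 0.7375)
step 3: ξ=(vx,vy,ωz)=(-0.0688, 0.0062, -1.0750), dt=1.2 → body Δ=(-0.0572, 0.0518, -1.2900) → world pose (-0.0222, -0.1582, -0.5525)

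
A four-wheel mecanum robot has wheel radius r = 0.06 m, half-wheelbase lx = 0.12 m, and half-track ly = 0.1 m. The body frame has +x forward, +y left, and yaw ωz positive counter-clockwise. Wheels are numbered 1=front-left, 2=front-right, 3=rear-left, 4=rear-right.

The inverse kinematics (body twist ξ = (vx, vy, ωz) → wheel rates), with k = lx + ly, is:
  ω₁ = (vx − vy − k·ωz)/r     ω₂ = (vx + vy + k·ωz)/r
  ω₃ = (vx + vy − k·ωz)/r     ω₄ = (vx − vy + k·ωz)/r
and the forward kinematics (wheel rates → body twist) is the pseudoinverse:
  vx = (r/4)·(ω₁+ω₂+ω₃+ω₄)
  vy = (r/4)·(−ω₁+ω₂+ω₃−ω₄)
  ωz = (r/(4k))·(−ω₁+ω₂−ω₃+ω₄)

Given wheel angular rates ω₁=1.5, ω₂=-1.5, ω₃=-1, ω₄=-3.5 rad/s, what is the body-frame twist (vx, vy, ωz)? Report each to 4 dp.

k = lx + ly = 0.12 + 0.1 = 0.2200
ω₁+ω₂+ω₃+ω₄ = -4.5000  →  vx = (0.06/4)·-4.5000 = -0.0675
−ω₁+ω₂+ω₃−ω₄ = -0.5000  →  vy = (0.06/4)·-0.5000 = -0.0075
−ω₁+ω₂−ω₃+ω₄ = -5.5000  →  ωz = (0.06/0.8800)·-5.5000 = -0.3750

(-0.0675, -0.0075, -0.3750)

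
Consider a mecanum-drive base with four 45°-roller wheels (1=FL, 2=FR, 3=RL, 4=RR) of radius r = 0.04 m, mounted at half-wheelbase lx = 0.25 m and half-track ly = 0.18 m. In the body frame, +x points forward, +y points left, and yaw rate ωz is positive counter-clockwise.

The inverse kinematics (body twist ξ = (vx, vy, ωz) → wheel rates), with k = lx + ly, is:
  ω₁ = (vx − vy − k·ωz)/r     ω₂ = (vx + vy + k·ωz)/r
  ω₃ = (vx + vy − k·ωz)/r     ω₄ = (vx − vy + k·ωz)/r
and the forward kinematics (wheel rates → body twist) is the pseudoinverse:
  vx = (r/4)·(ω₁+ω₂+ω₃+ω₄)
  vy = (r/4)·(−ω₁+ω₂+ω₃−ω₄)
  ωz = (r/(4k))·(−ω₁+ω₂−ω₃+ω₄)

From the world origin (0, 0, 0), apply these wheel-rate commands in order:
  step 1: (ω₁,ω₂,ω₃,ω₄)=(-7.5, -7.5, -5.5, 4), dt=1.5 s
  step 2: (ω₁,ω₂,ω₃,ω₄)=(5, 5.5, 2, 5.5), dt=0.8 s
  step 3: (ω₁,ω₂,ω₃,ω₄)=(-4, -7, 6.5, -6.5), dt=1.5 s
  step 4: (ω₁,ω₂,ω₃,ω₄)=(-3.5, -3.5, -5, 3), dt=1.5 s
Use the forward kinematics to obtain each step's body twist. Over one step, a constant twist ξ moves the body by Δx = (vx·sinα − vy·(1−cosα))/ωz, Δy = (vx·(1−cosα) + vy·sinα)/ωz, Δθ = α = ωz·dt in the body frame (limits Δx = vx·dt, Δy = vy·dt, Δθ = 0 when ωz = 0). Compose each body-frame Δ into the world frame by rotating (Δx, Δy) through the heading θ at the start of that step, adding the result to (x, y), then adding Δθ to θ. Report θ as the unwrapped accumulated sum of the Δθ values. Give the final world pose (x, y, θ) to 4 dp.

(-0.3930, -0.1426, 0.1267)

step 1: ξ=(vx,vy,ωz)=(-0.1650, -0.0950, 0.2209), dt=1.5 → body Δ=(-0.2196, -0.1805, 0.3314) → world pose (-0.2196, -0.1805, 0.3314)
step 2: ξ=(vx,vy,ωz)=(0.1800, -0.0300, 0.0930), dt=0.8 → body Δ=(0.1448, -0.0186, 0.0744) → world pose (-0.0767, -0.1511, 0.4058)
step 3: ξ=(vx,vy,ωz)=(-0.1100, 0.1000, -0.3721), dt=1.5 → body Δ=(-0.1158, 0.1872, -0.5581) → world pose (-0.2569, -0.0248, -0.1523)
step 4: ξ=(vx,vy,ωz)=(-0.0900, -0.0800, 0.1860), dt=1.5 → body Δ=(-0.1166, -0.1372, 0.2791) → world pose (-0.3930, -0.1426, 0.1267)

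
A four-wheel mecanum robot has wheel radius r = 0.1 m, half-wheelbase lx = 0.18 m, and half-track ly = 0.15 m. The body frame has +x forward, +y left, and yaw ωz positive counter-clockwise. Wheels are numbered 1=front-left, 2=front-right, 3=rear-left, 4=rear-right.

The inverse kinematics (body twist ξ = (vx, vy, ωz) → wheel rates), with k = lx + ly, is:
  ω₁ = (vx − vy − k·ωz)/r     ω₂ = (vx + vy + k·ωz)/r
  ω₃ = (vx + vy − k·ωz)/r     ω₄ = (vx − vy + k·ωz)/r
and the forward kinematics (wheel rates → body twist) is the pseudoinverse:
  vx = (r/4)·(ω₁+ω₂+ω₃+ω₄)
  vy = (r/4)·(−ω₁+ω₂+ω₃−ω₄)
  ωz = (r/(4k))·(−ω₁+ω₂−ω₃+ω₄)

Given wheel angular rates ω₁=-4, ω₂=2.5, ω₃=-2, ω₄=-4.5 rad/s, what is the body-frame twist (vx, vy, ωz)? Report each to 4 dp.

(-0.2000, 0.2250, 0.3030)

k = lx + ly = 0.18 + 0.15 = 0.3300
ω₁+ω₂+ω₃+ω₄ = -8.0000  →  vx = (0.1/4)·-8.0000 = -0.2000
−ω₁+ω₂+ω₃−ω₄ = 9.0000  →  vy = (0.1/4)·9.0000 = 0.2250
−ω₁+ω₂−ω₃+ω₄ = 4.0000  →  ωz = (0.1/1.3200)·4.0000 = 0.3030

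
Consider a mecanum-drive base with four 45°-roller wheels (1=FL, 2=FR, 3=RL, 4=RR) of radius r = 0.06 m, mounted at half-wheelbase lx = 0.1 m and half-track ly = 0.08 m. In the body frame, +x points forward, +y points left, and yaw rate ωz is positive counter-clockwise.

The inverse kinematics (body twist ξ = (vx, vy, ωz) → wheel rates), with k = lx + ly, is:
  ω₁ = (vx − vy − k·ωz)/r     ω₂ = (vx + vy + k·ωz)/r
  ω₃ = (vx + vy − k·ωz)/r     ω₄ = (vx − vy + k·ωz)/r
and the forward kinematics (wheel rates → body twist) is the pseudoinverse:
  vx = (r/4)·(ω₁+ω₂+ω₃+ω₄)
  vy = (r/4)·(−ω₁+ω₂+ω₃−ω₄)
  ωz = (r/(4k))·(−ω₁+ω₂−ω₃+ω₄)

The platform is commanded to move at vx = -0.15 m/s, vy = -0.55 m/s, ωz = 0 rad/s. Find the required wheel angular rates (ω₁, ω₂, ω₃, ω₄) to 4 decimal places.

(6.6667, -11.6667, -11.6667, 6.6667)

k = lx + ly = 0.1 + 0.08 = 0.1800;  k·ωz = 0.1800·0 = 0.0000
ω₁ (FL) = (vx − vy − k·ωz)/r = 0.4000/0.06 = 6.6667
ω₂ (FR) = (vx + vy + k·ωz)/r = -0.7000/0.06 = -11.6667
ω₃ (RL) = (vx + vy − k·ωz)/r = -0.7000/0.06 = -11.6667
ω₄ (RR) = (vx − vy + k·ωz)/r = 0.4000/0.06 = 6.6667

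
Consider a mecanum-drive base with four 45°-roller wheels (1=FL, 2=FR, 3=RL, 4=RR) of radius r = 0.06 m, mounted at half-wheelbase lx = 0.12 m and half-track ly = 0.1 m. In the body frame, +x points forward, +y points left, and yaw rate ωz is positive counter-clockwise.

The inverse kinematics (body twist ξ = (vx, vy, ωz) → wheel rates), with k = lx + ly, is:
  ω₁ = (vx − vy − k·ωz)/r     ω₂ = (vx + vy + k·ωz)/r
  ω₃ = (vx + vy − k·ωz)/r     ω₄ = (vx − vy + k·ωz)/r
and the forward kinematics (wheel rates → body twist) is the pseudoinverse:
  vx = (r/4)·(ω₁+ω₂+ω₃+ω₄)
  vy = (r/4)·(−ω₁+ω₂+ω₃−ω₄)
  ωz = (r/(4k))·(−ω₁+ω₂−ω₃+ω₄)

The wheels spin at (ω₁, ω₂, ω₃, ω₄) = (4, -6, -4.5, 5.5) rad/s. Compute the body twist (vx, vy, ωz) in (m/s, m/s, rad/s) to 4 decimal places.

k = lx + ly = 0.12 + 0.1 = 0.2200
ω₁+ω₂+ω₃+ω₄ = -1.0000  →  vx = (0.06/4)·-1.0000 = -0.0150
−ω₁+ω₂+ω₃−ω₄ = -20.0000  →  vy = (0.06/4)·-20.0000 = -0.3000
−ω₁+ω₂−ω₃+ω₄ = 0.0000  →  ωz = (0.06/0.8800)·0.0000 = 0.0000

(-0.0150, -0.3000, 0.0000)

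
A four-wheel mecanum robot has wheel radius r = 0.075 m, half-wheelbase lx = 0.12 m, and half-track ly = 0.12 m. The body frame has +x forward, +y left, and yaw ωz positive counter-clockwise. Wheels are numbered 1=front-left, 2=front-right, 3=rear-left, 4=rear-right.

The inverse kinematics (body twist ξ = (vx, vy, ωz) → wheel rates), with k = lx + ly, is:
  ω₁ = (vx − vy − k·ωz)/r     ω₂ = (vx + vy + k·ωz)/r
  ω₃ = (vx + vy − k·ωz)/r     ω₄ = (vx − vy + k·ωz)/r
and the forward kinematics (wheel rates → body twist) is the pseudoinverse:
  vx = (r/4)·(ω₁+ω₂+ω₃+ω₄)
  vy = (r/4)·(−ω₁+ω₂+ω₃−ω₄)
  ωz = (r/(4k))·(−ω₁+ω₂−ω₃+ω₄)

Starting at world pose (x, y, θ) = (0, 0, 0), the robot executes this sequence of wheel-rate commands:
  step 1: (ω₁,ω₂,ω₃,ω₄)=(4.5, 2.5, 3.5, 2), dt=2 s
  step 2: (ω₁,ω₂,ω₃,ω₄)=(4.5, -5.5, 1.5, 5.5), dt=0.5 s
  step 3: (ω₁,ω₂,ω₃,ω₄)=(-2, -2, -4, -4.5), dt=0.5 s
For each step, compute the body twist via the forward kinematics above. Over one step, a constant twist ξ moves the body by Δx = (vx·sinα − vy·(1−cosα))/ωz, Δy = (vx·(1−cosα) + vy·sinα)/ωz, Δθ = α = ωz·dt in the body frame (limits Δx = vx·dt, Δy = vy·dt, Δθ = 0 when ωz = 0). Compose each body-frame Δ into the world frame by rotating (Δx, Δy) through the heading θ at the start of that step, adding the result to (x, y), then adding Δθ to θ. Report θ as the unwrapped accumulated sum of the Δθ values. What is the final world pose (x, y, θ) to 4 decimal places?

step 1: ξ=(vx,vy,ωz)=(0.2344, -0.0094, -0.2734), dt=2.0 → body Δ=(0.4407, -0.1428, -0.5469) → world pose (0.4407, -0.1428, -0.5469)
step 2: ξ=(vx,vy,ωz)=(0.1125, -0.2625, -0.4688), dt=0.5 → body Δ=(0.0404, -0.1366, -0.2344) → world pose (0.4042, -0.2806, -0.7812)
step 3: ξ=(vx,vy,ωz)=(-0.2344, 0.0094, -0.0391), dt=0.5 → body Δ=(-0.1171, 0.0058, -0.0195) → world pose (0.3252, -0.1939, -0.8008)

(0.3252, -0.1939, -0.8008)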